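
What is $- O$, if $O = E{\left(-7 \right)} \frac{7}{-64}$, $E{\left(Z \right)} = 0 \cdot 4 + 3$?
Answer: $\frac{21}{64} \approx 0.32813$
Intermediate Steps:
$E{\left(Z \right)} = 3$ ($E{\left(Z \right)} = 0 + 3 = 3$)
$O = - \frac{21}{64}$ ($O = 3 \frac{7}{-64} = 3 \cdot 7 \left(- \frac{1}{64}\right) = 3 \left(- \frac{7}{64}\right) = - \frac{21}{64} \approx -0.32813$)
$- O = \left(-1\right) \left(- \frac{21}{64}\right) = \frac{21}{64}$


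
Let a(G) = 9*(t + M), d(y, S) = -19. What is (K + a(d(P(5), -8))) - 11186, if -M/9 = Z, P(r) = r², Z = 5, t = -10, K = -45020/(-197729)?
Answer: -2309627429/197729 ≈ -11681.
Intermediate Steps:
K = 45020/197729 (K = -45020*(-1/197729) = 45020/197729 ≈ 0.22769)
M = -45 (M = -9*5 = -45)
a(G) = -495 (a(G) = 9*(-10 - 45) = 9*(-55) = -495)
(K + a(d(P(5), -8))) - 11186 = (45020/197729 - 495) - 11186 = -97830835/197729 - 11186 = -2309627429/197729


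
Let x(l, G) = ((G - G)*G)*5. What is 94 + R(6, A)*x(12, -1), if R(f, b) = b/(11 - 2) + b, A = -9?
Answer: 94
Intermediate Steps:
x(l, G) = 0 (x(l, G) = (0*G)*5 = 0*5 = 0)
R(f, b) = 10*b/9 (R(f, b) = b/9 + b = 10*b/9)
94 + R(6, A)*x(12, -1) = 94 + ((10/9)*(-9))*0 = 94 - 10*0 = 94 + 0 = 94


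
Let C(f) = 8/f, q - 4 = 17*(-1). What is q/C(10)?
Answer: -65/4 ≈ -16.250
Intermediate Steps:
q = -13 (q = 4 + 17*(-1) = 4 - 17 = -13)
q/C(10) = -13/(8/10) = -13/(8*(1/10)) = -13/4/5 = -13*5/4 = -65/4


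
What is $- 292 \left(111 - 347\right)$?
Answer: $68912$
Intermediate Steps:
$- 292 \left(111 - 347\right) = \left(-292\right) \left(-236\right) = 68912$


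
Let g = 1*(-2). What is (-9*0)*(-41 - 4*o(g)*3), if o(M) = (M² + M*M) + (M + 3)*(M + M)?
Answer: 0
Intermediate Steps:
g = -2
o(M) = 2*M² + 2*M*(3 + M) (o(M) = (M² + M²) + (3 + M)*(2*M) = 2*M² + 2*M*(3 + M))
(-9*0)*(-41 - 4*o(g)*3) = (-9*0)*(-41 - 8*(-2)*(3 + 2*(-2))*3) = 0*(-41 - 8*(-2)*(3 - 4)*3) = 0*(-41 - 8*(-2)*(-1)*3) = 0*(-41 - 4*4*3) = 0*(-41 - 16*3) = 0*(-41 - 48) = 0*(-89) = 0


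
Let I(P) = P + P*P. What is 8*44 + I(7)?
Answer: 408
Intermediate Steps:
I(P) = P + P**2
8*44 + I(7) = 8*44 + 7*(1 + 7) = 352 + 7*8 = 352 + 56 = 408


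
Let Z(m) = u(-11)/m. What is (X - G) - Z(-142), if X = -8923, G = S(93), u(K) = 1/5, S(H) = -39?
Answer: -6307639/710 ≈ -8884.0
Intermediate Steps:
u(K) = 1/5
G = -39
Z(m) = 1/(5*m)
(X - G) - Z(-142) = (-8923 - 1*(-39)) - 1/(5*(-142)) = (-8923 + 39) - (-1)/(5*142) = -8884 - 1*(-1/710) = -8884 + 1/710 = -6307639/710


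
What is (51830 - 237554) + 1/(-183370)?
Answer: -34056209881/183370 ≈ -1.8572e+5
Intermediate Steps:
(51830 - 237554) + 1/(-183370) = -185724 - 1/183370 = -34056209881/183370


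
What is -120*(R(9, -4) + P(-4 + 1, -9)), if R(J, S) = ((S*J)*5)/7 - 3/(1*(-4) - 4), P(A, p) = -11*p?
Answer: -61875/7 ≈ -8839.3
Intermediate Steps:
R(J, S) = 3/8 + 5*J*S/7 (R(J, S) = ((J*S)*5)*(⅐) - 3/(-4 - 4) = (5*J*S)*(⅐) - 3/(-8) = 5*J*S/7 - 3*(-⅛) = 5*J*S/7 + 3/8 = 3/8 + 5*J*S/7)
-120*(R(9, -4) + P(-4 + 1, -9)) = -120*((3/8 + (5/7)*9*(-4)) - 11*(-9)) = -120*((3/8 - 180/7) + 99) = -120*(-1419/56 + 99) = -120*4125/56 = -61875/7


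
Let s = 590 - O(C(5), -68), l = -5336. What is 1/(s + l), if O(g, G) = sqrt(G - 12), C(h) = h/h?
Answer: I/(2*(-2373*I + 2*sqrt(5))) ≈ -0.0002107 + 3.9709e-7*I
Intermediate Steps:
C(h) = 1
O(g, G) = sqrt(-12 + G)
s = 590 - 4*I*sqrt(5) (s = 590 - sqrt(-12 - 68) = 590 - sqrt(-80) = 590 - 4*I*sqrt(5) ≈ 590.0 - 8.9443*I)
1/(s + l) = 1/((590 - 4*I*sqrt(5)) - 5336) = 1/(-4746 - 4*I*sqrt(5))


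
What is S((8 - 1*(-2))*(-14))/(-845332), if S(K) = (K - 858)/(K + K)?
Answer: -499/118346480 ≈ -4.2164e-6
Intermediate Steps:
S(K) = (-858 + K)/(2*K) (S(K) = (-858 + K)/((2*K)) = (-858 + K)*(1/(2*K)) = (-858 + K)/(2*K))
S((8 - 1*(-2))*(-14))/(-845332) = ((-858 + (8 - 1*(-2))*(-14))/(2*(((8 - 1*(-2))*(-14)))))/(-845332) = ((-858 + (8 + 2)*(-14))/(2*(((8 + 2)*(-14)))))*(-1/845332) = ((-858 + 10*(-14))/(2*((10*(-14)))))*(-1/845332) = ((½)*(-858 - 140)/(-140))*(-1/845332) = ((½)*(-1/140)*(-998))*(-1/845332) = (499/140)*(-1/845332) = -499/118346480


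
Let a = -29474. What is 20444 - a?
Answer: 49918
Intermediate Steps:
20444 - a = 20444 - 1*(-29474) = 20444 + 29474 = 49918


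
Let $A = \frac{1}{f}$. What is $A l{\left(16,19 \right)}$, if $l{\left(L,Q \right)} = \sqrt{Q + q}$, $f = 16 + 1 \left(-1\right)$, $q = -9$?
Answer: $\frac{\sqrt{10}}{15} \approx 0.21082$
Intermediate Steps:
$f = 15$ ($f = 16 - 1 = 15$)
$l{\left(L,Q \right)} = \sqrt{-9 + Q}$ ($l{\left(L,Q \right)} = \sqrt{Q - 9} = \sqrt{-9 + Q}$)
$A = \frac{1}{15} \approx 0.066667$
$A l{\left(16,19 \right)} = \frac{\sqrt{-9 + 19}}{15} = \frac{\sqrt{10}}{15}$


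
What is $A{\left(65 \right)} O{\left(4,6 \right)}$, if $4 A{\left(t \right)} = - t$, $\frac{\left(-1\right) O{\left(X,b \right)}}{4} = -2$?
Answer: $-130$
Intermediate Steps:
$O{\left(X,b \right)} = 8$ ($O{\left(X,b \right)} = \left(-4\right) \left(-2\right) = 8$)
$A{\left(t \right)} = - \frac{t}{4}$ ($A{\left(t \right)} = \frac{\left(-1\right) t}{4} = - \frac{t}{4}$)
$A{\left(65 \right)} O{\left(4,6 \right)} = \left(- \frac{1}{4}\right) 65 \cdot 8 = \left(- \frac{65}{4}\right) 8 = -130$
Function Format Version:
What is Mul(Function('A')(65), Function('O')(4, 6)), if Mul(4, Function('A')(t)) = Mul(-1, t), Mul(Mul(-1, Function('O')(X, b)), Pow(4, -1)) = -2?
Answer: -130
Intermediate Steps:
Function('O')(X, b) = 8 (Function('O')(X, b) = Mul(-4, -2) = 8)
Function('A')(t) = Mul(Rational(-1, 4), t) (Function('A')(t) = Mul(Rational(1, 4), Mul(-1, t)) = Mul(Rational(-1, 4), t))
Mul(Function('A')(65), Function('O')(4, 6)) = Mul(Mul(Rational(-1, 4), 65), 8) = Mul(Rational(-65, 4), 8) = -130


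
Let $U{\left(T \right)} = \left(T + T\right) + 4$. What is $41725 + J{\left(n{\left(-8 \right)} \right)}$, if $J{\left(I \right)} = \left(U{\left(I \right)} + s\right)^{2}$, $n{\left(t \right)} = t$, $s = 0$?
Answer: $41869$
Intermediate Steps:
$U{\left(T \right)} = 4 + 2 T$ ($U{\left(T \right)} = 2 T + 4 = 4 + 2 T$)
$J{\left(I \right)} = \left(4 + 2 I\right)^{2}$ ($J{\left(I \right)} = \left(\left(4 + 2 I\right) + 0\right)^{2} = \left(4 + 2 I\right)^{2}$)
$41725 + J{\left(n{\left(-8 \right)} \right)} = 41725 + 4 \left(2 - 8\right)^{2} = 41725 + 4 \left(-6\right)^{2} = 41725 + 4 \cdot 36 = 41725 + 144 = 41869$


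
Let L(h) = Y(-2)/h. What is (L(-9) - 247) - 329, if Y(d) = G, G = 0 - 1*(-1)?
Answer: -5185/9 ≈ -576.11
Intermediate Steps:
G = 1 (G = 0 + 1 = 1)
Y(d) = 1
L(h) = 1/h
(L(-9) - 247) - 329 = (1/(-9) - 247) - 329 = (-⅑ - 247) - 329 = -2224/9 - 329 = -5185/9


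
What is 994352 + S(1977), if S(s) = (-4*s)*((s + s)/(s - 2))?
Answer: 1932576968/1975 ≈ 9.7852e+5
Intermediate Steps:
S(s) = -8*s**2/(-2 + s) (S(s) = (-4*s)*((2*s)/(-2 + s)) = (-4*s)*(2*s/(-2 + s)) = -8*s**2/(-2 + s))
994352 + S(1977) = 994352 - 8*1977**2/(-2 + 1977) = 994352 - 8*3908529/1975 = 994352 - 8*3908529*1/1975 = 994352 - 31268232/1975 = 1932576968/1975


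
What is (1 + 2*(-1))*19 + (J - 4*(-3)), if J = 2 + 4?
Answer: -1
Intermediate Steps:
J = 6
(1 + 2*(-1))*19 + (J - 4*(-3)) = (1 + 2*(-1))*19 + (6 - 4*(-3)) = (1 - 2)*19 + (6 + 12) = -1*19 + 18 = -19 + 18 = -1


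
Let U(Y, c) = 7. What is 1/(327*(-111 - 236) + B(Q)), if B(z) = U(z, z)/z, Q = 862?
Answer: -862/97810271 ≈ -8.8130e-6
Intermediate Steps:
B(z) = 7/z
1/(327*(-111 - 236) + B(Q)) = 1/(327*(-111 - 236) + 7/862) = 1/(327*(-347) + 7*(1/862)) = 1/(-113469 + 7/862) = 1/(-97810271/862) = -862/97810271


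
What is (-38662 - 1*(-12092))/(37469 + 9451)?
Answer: -2657/4692 ≈ -0.56628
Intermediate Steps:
(-38662 - 1*(-12092))/(37469 + 9451) = (-38662 + 12092)/46920 = -26570*1/46920 = -2657/4692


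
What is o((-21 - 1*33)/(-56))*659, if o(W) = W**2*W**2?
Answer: 350219619/614656 ≈ 569.78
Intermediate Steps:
o(W) = W**4
o((-21 - 1*33)/(-56))*659 = ((-21 - 1*33)/(-56))**4*659 = ((-21 - 33)*(-1/56))**4*659 = (-54*(-1/56))**4*659 = (27/28)**4*659 = (531441/614656)*659 = 350219619/614656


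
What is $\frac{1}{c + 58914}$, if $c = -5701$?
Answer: $\frac{1}{53213} \approx 1.8792 \cdot 10^{-5}$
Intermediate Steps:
$\frac{1}{c + 58914} = \frac{1}{-5701 + 58914} = \frac{1}{53213}$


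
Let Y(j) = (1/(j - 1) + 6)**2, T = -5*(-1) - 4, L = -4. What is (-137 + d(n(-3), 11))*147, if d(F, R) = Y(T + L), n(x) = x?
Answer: -244461/16 ≈ -15279.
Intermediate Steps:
T = 1 (T = 5 - 4 = 1)
Y(j) = (6 + 1/(-1 + j))**2 (Y(j) = (1/(-1 + j) + 6)**2 = (6 + 1/(-1 + j))**2)
d(F, R) = 529/16 (d(F, R) = (-5 + 6*(1 - 4))**2/(-1 + (1 - 4))**2 = (-5 + 6*(-3))**2/(-1 - 3)**2 = (-5 - 18)**2/(-4)**2 = (1/16)*(-23)**2 = (1/16)*529 = 529/16)
(-137 + d(n(-3), 11))*147 = (-137 + 529/16)*147 = -1663/16*147 = -244461/16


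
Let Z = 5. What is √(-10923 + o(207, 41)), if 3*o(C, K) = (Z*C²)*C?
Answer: √14771982 ≈ 3843.4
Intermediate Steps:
o(C, K) = 5*C³/3 (o(C, K) = ((5*C²)*C)/3 = (5*C³)/3 = 5*C³/3)
√(-10923 + o(207, 41)) = √(-10923 + (5/3)*207³) = √(-10923 + (5/3)*8869743) = √(-10923 + 14782905) = √14771982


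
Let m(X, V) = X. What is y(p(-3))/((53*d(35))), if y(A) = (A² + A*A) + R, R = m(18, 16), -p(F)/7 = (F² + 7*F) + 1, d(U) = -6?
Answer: -5938/159 ≈ -37.346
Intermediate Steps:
p(F) = -7 - 49*F - 7*F² (p(F) = -7*((F² + 7*F) + 1) = -7*(1 + F² + 7*F) = -7 - 49*F - 7*F²)
R = 18
y(A) = 18 + 2*A² (y(A) = (A² + A*A) + 18 = (A² + A²) + 18 = 2*A² + 18 = 18 + 2*A²)
y(p(-3))/((53*d(35))) = (18 + 2*(-7 - 49*(-3) - 7*(-3)²)²)/((53*(-6))) = (18 + 2*(-7 + 147 - 7*9)²)/(-318) = (18 + 2*(-7 + 147 - 63)²)*(-1/318) = (18 + 2*77²)*(-1/318) = (18 + 2*5929)*(-1/318) = (18 + 11858)*(-1/318) = 11876*(-1/318) = -5938/159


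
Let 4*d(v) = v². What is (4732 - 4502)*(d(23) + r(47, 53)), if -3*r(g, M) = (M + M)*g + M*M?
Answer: -1133785/2 ≈ -5.6689e+5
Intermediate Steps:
d(v) = v²/4
r(g, M) = -M²/3 - 2*M*g/3 (r(g, M) = -((M + M)*g + M*M)/3 = -((2*M)*g + M²)/3 = -(2*M*g + M²)/3 = -(M² + 2*M*g)/3 = -M²/3 - 2*M*g/3)
(4732 - 4502)*(d(23) + r(47, 53)) = (4732 - 4502)*((¼)*23² - ⅓*53*(53 + 2*47)) = 230*((¼)*529 - ⅓*53*(53 + 94)) = 230*(529/4 - ⅓*53*147) = 230*(529/4 - 2597) = 230*(-9859/4) = -1133785/2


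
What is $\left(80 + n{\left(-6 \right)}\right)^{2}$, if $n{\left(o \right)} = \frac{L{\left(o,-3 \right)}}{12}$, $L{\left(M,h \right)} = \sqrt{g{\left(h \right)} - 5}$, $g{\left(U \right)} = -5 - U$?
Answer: $\frac{\left(960 + i \sqrt{7}\right)^{2}}{144} \approx 6400.0 + 35.277 i$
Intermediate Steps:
$L{\left(M,h \right)} = \sqrt{-10 - h}$ ($L{\left(M,h \right)} = \sqrt{\left(-5 - h\right) - 5} = \sqrt{-10 - h}$)
$n{\left(o \right)} = \frac{i \sqrt{7}}{12}$ ($n{\left(o \right)} = \frac{\sqrt{-10 - -3}}{12} = \sqrt{-10 + 3} \cdot \frac{1}{12} = \sqrt{-7} \cdot \frac{1}{12} = i \sqrt{7} \cdot \frac{1}{12} = \frac{i \sqrt{7}}{12}$)
$\left(80 + n{\left(-6 \right)}\right)^{2} = \left(80 + \frac{i \sqrt{7}}{12}\right)^{2}$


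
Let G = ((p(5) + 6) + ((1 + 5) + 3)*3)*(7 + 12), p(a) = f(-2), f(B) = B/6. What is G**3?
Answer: 6455635928/27 ≈ 2.3910e+8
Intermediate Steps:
f(B) = B/6 (f(B) = B*(1/6) = B/6)
p(a) = -1/3 (p(a) = (1/6)*(-2) = -1/3)
G = 1862/3 (G = ((-1/3 + 6) + ((1 + 5) + 3)*3)*(7 + 12) = (17/3 + (6 + 3)*3)*19 = (17/3 + 9*3)*19 = (17/3 + 27)*19 = (98/3)*19 = 1862/3 ≈ 620.67)
G**3 = (1862/3)**3 = 6455635928/27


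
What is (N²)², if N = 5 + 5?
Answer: 10000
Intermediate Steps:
N = 10
(N²)² = (10²)² = 100² = 10000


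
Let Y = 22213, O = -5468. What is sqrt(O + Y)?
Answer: sqrt(16745) ≈ 129.40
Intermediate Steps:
sqrt(O + Y) = sqrt(-5468 + 22213) = sqrt(16745)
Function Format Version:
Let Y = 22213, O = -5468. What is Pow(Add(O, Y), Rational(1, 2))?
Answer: Pow(16745, Rational(1, 2)) ≈ 129.40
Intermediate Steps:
Pow(Add(O, Y), Rational(1, 2)) = Pow(Add(-5468, 22213), Rational(1, 2)) = Pow(16745, Rational(1, 2))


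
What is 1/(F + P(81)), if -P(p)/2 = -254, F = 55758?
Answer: 1/56266 ≈ 1.7773e-5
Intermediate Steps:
P(p) = 508 (P(p) = -2*(-254) = 508)
1/(F + P(81)) = 1/(55758 + 508) = 1/56266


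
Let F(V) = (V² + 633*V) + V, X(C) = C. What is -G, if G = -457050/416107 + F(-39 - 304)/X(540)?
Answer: 13926564997/74899260 ≈ 185.94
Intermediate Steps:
F(V) = V² + 634*V
G = -13926564997/74899260 (G = -457050/416107 + ((-39 - 304)*(634 + (-39 - 304)))/540 = -457050*1/416107 - 343*(634 - 343)*(1/540) = -457050/416107 - 343*291*(1/540) = -457050/416107 - 99813*1/540 = -457050/416107 - 33271/180 = -13926564997/74899260 ≈ -185.94)
-G = -1*(-13926564997/74899260) = 13926564997/74899260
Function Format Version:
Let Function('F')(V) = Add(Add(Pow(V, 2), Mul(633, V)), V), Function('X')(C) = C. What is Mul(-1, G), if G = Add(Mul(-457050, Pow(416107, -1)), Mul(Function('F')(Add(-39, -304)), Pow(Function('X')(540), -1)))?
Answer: Rational(13926564997, 74899260) ≈ 185.94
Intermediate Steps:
Function('F')(V) = Add(Pow(V, 2), Mul(634, V))
G = Rational(-13926564997, 74899260) (G = Add(Mul(-457050, Pow(416107, -1)), Mul(Mul(Add(-39, -304), Add(634, Add(-39, -304))), Pow(540, -1))) = Add(Mul(-457050, Rational(1, 416107)), Mul(Mul(-343, Add(634, -343)), Rational(1, 540))) = Add(Rational(-457050, 416107), Mul(Mul(-343, 291), Rational(1, 540))) = Add(Rational(-457050, 416107), Mul(-99813, Rational(1, 540))) = Add(Rational(-457050, 416107), Rational(-33271, 180)) = Rational(-13926564997, 74899260) ≈ -185.94)
Mul(-1, G) = Mul(-1, Rational(-13926564997, 74899260)) = Rational(13926564997, 74899260)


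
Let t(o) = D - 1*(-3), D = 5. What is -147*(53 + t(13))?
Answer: -8967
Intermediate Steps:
t(o) = 8 (t(o) = 5 - 1*(-3) = 5 + 3 = 8)
-147*(53 + t(13)) = -147*(53 + 8) = -147*61 = -8967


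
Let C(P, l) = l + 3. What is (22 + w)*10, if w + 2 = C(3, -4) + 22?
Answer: 410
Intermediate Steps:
C(P, l) = 3 + l
w = 19 (w = -2 + ((3 - 4) + 22) = -2 + (-1 + 22) = -2 + 21 = 19)
(22 + w)*10 = (22 + 19)*10 = 41*10 = 410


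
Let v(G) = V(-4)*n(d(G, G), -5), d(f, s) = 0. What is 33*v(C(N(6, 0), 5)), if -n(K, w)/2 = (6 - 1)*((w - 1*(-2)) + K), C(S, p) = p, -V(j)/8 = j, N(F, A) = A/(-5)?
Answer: 31680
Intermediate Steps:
N(F, A) = -A/5 (N(F, A) = A*(-⅕) = -A/5)
V(j) = -8*j
n(K, w) = -20 - 10*K - 10*w (n(K, w) = -2*(6 - 1)*((w - 1*(-2)) + K) = -10*((w + 2) + K) = -10*((2 + w) + K) = -10*(2 + K + w) = -2*(10 + 5*K + 5*w) = -20 - 10*K - 10*w)
v(G) = 960 (v(G) = (-8*(-4))*(-20 - 10*0 - 10*(-5)) = 32*(-20 + 0 + 50) = 32*30 = 960)
33*v(C(N(6, 0), 5)) = 33*960 = 31680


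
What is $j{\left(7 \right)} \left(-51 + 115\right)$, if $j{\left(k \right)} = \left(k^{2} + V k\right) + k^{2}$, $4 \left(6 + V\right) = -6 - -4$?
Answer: $3360$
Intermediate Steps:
$V = - \frac{13}{2}$ ($V = -6 + \frac{-6 - -4}{4} = -6 + \frac{-6 + 4}{4} = -6 + \frac{1}{4} \left(-2\right) = -6 - \frac{1}{2} = - \frac{13}{2} \approx -6.5$)
$j{\left(k \right)} = 2 k^{2} - \frac{13 k}{2}$ ($j{\left(k \right)} = \left(k^{2} - \frac{13 k}{2}\right) + k^{2} = 2 k^{2} - \frac{13 k}{2}$)
$j{\left(7 \right)} \left(-51 + 115\right) = \frac{1}{2} \cdot 7 \left(-13 + 4 \cdot 7\right) \left(-51 + 115\right) = \frac{1}{2} \cdot 7 \left(-13 + 28\right) 64 = \frac{1}{2} \cdot 7 \cdot 15 \cdot 64 = \frac{105}{2} \cdot 64 = 3360$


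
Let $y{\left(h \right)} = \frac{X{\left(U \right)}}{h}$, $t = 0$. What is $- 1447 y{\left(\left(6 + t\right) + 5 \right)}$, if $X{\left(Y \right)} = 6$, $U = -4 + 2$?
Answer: $- \frac{8682}{11} \approx -789.27$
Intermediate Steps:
$U = -2$
$y{\left(h \right)} = \frac{6}{h}$
$- 1447 y{\left(\left(6 + t\right) + 5 \right)} = - 1447 \frac{6}{\left(6 + 0\right) + 5} = - 1447 \frac{6}{6 + 5} = - 1447 \cdot \frac{6}{11} = - 1447 \cdot 6 \cdot \frac{1}{11} = \left(-1447\right) \frac{6}{11} = - \frac{8682}{11}$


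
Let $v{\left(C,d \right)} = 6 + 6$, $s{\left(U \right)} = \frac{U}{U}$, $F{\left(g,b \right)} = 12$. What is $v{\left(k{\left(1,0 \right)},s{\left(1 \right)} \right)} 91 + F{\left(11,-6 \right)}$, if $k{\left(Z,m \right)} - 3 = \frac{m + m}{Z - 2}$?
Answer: $1104$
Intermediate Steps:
$s{\left(U \right)} = 1$
$k{\left(Z,m \right)} = 3 + \frac{2 m}{-2 + Z}$ ($k{\left(Z,m \right)} = 3 + \frac{m + m}{Z - 2} = 3 + \frac{2 m}{-2 + Z}$)
$v{\left(C,d \right)} = 12$
$v{\left(k{\left(1,0 \right)},s{\left(1 \right)} \right)} 91 + F{\left(11,-6 \right)} = 12 \cdot 91 + 12 = 1092 + 12 = 1104$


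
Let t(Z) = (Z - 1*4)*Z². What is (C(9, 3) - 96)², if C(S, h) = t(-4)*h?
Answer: 230400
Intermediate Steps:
t(Z) = Z²*(-4 + Z) (t(Z) = (Z - 4)*Z² = (-4 + Z)*Z² = Z²*(-4 + Z))
C(S, h) = -128*h (C(S, h) = ((-4)²*(-4 - 4))*h = (16*(-8))*h = -128*h)
(C(9, 3) - 96)² = (-128*3 - 96)² = (-384 - 96)² = (-480)² = 230400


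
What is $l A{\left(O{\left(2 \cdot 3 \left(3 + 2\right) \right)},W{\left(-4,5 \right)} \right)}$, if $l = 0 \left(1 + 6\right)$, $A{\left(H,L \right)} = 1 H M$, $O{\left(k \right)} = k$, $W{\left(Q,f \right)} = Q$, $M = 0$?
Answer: $0$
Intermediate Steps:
$A{\left(H,L \right)} = 0$ ($A{\left(H,L \right)} = 1 H 0 = H 0 = 0$)
$l = 0$ ($l = 0 \cdot 7 = 0$)
$l A{\left(O{\left(2 \cdot 3 \left(3 + 2\right) \right)},W{\left(-4,5 \right)} \right)} = 0 \cdot 0 = 0$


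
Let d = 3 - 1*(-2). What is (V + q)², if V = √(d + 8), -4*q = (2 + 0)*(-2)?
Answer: (1 + √13)² ≈ 21.211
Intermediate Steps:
d = 5 (d = 3 + 2 = 5)
q = 1 (q = -(2 + 0)*(-2)/4 = -(-2)/2 = -¼*(-4) = 1)
V = √13 (V = √(5 + 8) = √13 ≈ 3.6056)
(V + q)² = (√13 + 1)² = (1 + √13)²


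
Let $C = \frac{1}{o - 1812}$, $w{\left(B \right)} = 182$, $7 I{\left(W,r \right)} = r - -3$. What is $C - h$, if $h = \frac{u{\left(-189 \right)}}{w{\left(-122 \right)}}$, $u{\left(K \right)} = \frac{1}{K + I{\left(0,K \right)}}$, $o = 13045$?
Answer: $\frac{50467}{440715522} \approx 0.00011451$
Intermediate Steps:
$I{\left(W,r \right)} = \frac{3}{7} + \frac{r}{7}$ ($I{\left(W,r \right)} = \frac{r - -3}{7} = \frac{r + 3}{7} = \frac{3 + r}{7} = \frac{3}{7} + \frac{r}{7}$)
$u{\left(K \right)} = \frac{1}{\frac{3}{7} + \frac{8 K}{7}}$ ($u{\left(K \right)} = \frac{1}{K + \left(\frac{3}{7} + \frac{K}{7}\right)} = \frac{1}{\frac{3}{7} + \frac{8 K}{7}}$)
$C = \frac{1}{11233}$ ($C = \frac{1}{13045 - 1812} = \frac{1}{11233} \approx 8.9023 \cdot 10^{-5}$)
$h = - \frac{1}{39234}$ ($h = \frac{7 \frac{1}{3 + 8 \left(-189\right)}}{182} = \frac{7}{3 - 1512} \cdot \frac{1}{182} = \frac{7}{-1509} \cdot \frac{1}{182} = 7 \left(- \frac{1}{1509}\right) \frac{1}{182} = \left(- \frac{7}{1509}\right) \frac{1}{182} = - \frac{1}{39234} \approx -2.5488 \cdot 10^{-5}$)
$C - h = \frac{1}{11233} - - \frac{1}{39234} = \frac{1}{11233} + \frac{1}{39234} = \frac{50467}{440715522}$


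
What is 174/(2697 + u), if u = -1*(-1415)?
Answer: 87/2056 ≈ 0.042315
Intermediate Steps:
u = 1415
174/(2697 + u) = 174/(2697 + 1415) = 174/4112 = 174*(1/4112) = 87/2056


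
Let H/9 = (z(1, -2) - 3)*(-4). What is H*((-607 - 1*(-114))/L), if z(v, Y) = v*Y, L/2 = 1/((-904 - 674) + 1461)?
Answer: 5191290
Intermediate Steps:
L = -2/117 (L = 2/((-904 - 674) + 1461) = 2/(-1578 + 1461) = 2/(-117) = 2*(-1/117) = -2/117 ≈ -0.017094)
z(v, Y) = Y*v
H = 180 (H = 9*((-2*1 - 3)*(-4)) = 9*((-2 - 3)*(-4)) = 9*(-5*(-4)) = 9*20 = 180)
H*((-607 - 1*(-114))/L) = 180*((-607 - 1*(-114))/(-2/117)) = 180*((-607 + 114)*(-117/2)) = 180*(-493*(-117/2)) = 180*(57681/2) = 5191290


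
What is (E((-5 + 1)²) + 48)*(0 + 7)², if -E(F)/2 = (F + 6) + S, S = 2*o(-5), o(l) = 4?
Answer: -588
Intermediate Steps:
S = 8 (S = 2*4 = 8)
E(F) = -28 - 2*F (E(F) = -2*((F + 6) + 8) = -2*((6 + F) + 8) = -2*(14 + F) = -28 - 2*F)
(E((-5 + 1)²) + 48)*(0 + 7)² = ((-28 - 2*(-5 + 1)²) + 48)*(0 + 7)² = ((-28 - 2*(-4)²) + 48)*7² = ((-28 - 2*16) + 48)*49 = ((-28 - 32) + 48)*49 = (-60 + 48)*49 = -12*49 = -588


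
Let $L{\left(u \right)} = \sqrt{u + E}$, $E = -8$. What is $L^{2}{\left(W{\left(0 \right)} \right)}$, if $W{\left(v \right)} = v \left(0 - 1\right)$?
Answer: $-8$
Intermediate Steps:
$W{\left(v \right)} = - v$ ($W{\left(v \right)} = v \left(-1\right) = - v$)
$L{\left(u \right)} = \sqrt{-8 + u}$ ($L{\left(u \right)} = \sqrt{u - 8} = \sqrt{-8 + u}$)
$L^{2}{\left(W{\left(0 \right)} \right)} = \left(\sqrt{-8 - 0}\right)^{2} = \left(\sqrt{-8 + 0}\right)^{2} = \left(\sqrt{-8}\right)^{2} = \left(2 i \sqrt{2}\right)^{2} = -8$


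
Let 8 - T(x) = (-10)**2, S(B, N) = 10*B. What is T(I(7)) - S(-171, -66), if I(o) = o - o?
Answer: 1618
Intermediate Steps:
I(o) = 0
T(x) = -92 (T(x) = 8 - 1*(-10)**2 = 8 - 1*100 = 8 - 100 = -92)
T(I(7)) - S(-171, -66) = -92 - 10*(-171) = -92 - 1*(-1710) = -92 + 1710 = 1618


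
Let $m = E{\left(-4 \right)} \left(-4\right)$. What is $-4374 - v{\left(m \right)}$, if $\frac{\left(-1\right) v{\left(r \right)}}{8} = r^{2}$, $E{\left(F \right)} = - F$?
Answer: $-2326$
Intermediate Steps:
$m = -16$ ($m = \left(-1\right) \left(-4\right) \left(-4\right) = 4 \left(-4\right) = -16$)
$v{\left(r \right)} = - 8 r^{2}$
$-4374 - v{\left(m \right)} = -4374 - - 8 \left(-16\right)^{2} = -4374 - \left(-8\right) 256 = -4374 - -2048 = -4374 + 2048 = -2326$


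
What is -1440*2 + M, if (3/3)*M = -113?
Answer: -2993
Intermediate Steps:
M = -113
-1440*2 + M = -1440*2 - 113 = -80*36 - 113 = -2880 - 113 = -2993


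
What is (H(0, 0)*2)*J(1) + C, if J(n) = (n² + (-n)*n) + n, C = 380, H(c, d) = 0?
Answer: 380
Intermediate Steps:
J(n) = n (J(n) = (n² - n²) + n = 0 + n = n)
(H(0, 0)*2)*J(1) + C = (0*2)*1 + 380 = 0*1 + 380 = 0 + 380 = 380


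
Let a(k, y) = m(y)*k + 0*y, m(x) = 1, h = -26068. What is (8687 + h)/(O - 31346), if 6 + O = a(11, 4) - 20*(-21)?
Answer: 17381/30921 ≈ 0.56211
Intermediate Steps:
a(k, y) = k (a(k, y) = 1*k + 0*y = k + 0 = k)
O = 425 (O = -6 + (11 - 20*(-21)) = -6 + (11 + 420) = -6 + 431 = 425)
(8687 + h)/(O - 31346) = (8687 - 26068)/(425 - 31346) = -17381/(-30921) = -17381*(-1/30921) = 17381/30921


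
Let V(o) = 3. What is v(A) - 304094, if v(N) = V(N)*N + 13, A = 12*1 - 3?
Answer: -304054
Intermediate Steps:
A = 9 (A = 12 - 3 = 9)
v(N) = 13 + 3*N (v(N) = 3*N + 13 = 13 + 3*N)
v(A) - 304094 = (13 + 3*9) - 304094 = (13 + 27) - 304094 = 40 - 304094 = -304054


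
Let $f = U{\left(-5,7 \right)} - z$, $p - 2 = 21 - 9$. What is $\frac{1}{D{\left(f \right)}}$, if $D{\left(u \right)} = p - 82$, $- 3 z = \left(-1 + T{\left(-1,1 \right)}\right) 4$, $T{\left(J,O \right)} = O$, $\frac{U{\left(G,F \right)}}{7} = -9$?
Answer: $- \frac{1}{68} \approx -0.014706$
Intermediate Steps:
$U{\left(G,F \right)} = -63$ ($U{\left(G,F \right)} = 7 \left(-9\right) = -63$)
$p = 14$ ($p = 2 + \left(21 - 9\right) = 2 + 12 = 14$)
$z = 0$ ($z = - \frac{\left(-1 + 1\right) 4}{3} = - \frac{0 \cdot 4}{3} = \left(- \frac{1}{3}\right) 0 = 0$)
$f = -63$ ($f = -63 - 0 = -63 + 0 = -63$)
$D{\left(u \right)} = -68$ ($D{\left(u \right)} = 14 - 82 = -68$)
$\frac{1}{D{\left(f \right)}} = \frac{1}{-68} = - \frac{1}{68}$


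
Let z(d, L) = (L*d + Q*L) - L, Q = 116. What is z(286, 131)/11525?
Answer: 52531/11525 ≈ 4.5580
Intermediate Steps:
z(d, L) = 115*L + L*d (z(d, L) = (L*d + 116*L) - L = (116*L + L*d) - L = 115*L + L*d)
z(286, 131)/11525 = (131*(115 + 286))/11525 = (131*401)*(1/11525) = 52531*(1/11525) = 52531/11525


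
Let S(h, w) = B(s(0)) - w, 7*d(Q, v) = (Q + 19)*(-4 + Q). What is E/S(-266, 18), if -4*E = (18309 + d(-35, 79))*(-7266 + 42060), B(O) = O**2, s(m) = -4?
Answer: 2240507439/28 ≈ 8.0018e+7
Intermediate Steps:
d(Q, v) = (-4 + Q)*(19 + Q)/7 (d(Q, v) = ((Q + 19)*(-4 + Q))/7 = ((19 + Q)*(-4 + Q))/7 = ((-4 + Q)*(19 + Q))/7 = (-4 + Q)*(19 + Q)/7)
E = -2240507439/14 (E = -(18309 + (-76/7 + (1/7)*(-35)**2 + (15/7)*(-35)))*(-7266 + 42060)/4 = -(18309 + (-76/7 + (1/7)*1225 - 75))*34794/4 = -(18309 + (-76/7 + 175 - 75))*34794/4 = -(18309 + 624/7)*34794/4 = -128787*34794/28 = -1/4*4481014878/7 = -2240507439/14 ≈ -1.6004e+8)
S(h, w) = 16 - w (S(h, w) = (-4)**2 - w = 16 - w)
E/S(-266, 18) = -2240507439/(14*(16 - 1*18)) = -2240507439/(14*(16 - 18)) = -2240507439/14/(-2) = -2240507439/14*(-1/2) = 2240507439/28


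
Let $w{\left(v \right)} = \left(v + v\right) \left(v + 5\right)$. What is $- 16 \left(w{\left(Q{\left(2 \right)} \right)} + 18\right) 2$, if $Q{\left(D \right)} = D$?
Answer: $-1472$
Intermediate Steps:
$w{\left(v \right)} = 2 v \left(5 + v\right)$
$- 16 \left(w{\left(Q{\left(2 \right)} \right)} + 18\right) 2 = - 16 \left(2 \cdot 2 \left(5 + 2\right) + 18\right) 2 = - 16 \left(2 \cdot 2 \cdot 7 + 18\right) 2 = - 16 \left(28 + 18\right) 2 = \left(-16\right) 46 \cdot 2 = \left(-736\right) 2 = -1472$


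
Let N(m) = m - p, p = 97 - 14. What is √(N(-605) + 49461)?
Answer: √48773 ≈ 220.85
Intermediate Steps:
p = 83
N(m) = -83 + m (N(m) = m - 1*83 = m - 83 = -83 + m)
√(N(-605) + 49461) = √((-83 - 605) + 49461) = √(-688 + 49461) = √48773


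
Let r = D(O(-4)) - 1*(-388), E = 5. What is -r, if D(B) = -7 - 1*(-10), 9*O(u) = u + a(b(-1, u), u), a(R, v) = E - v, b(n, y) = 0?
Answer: -391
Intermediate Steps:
a(R, v) = 5 - v
O(u) = 5/9 (O(u) = (u + (5 - u))/9 = (1/9)*5 = 5/9)
D(B) = 3 (D(B) = -7 + 10 = 3)
r = 391 (r = 3 - 1*(-388) = 3 + 388 = 391)
-r = -1*391 = -391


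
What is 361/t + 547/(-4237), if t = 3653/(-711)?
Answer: -1089513218/15477761 ≈ -70.392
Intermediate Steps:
t = -3653/711 (t = 3653*(-1/711) = -3653/711 ≈ -5.1378)
361/t + 547/(-4237) = 361/(-3653/711) + 547/(-4237) = 361*(-711/3653) + 547*(-1/4237) = -256671/3653 - 547/4237 = -1089513218/15477761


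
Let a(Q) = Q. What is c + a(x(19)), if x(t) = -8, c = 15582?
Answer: 15574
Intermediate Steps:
c + a(x(19)) = 15582 - 8 = 15574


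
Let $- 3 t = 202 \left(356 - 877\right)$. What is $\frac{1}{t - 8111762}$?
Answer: $- \frac{3}{24230044} \approx -1.2381 \cdot 10^{-7}$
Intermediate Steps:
$t = \frac{105242}{3}$ ($t = - \frac{202 \left(356 - 877\right)}{3} = - \frac{202 \left(-521\right)}{3} = \left(- \frac{1}{3}\right) \left(-105242\right) = \frac{105242}{3} \approx 35081.0$)
$\frac{1}{t - 8111762} = \frac{1}{\frac{105242}{3} - 8111762} = \frac{1}{- \frac{24230044}{3}} = - \frac{3}{24230044}$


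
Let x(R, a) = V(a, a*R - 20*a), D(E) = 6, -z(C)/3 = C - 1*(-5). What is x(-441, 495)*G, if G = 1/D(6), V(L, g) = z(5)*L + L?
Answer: -4785/2 ≈ -2392.5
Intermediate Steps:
z(C) = -15 - 3*C (z(C) = -3*(C - 1*(-5)) = -3*(C + 5) = -3*(5 + C) = -15 - 3*C)
V(L, g) = -29*L (V(L, g) = (-15 - 3*5)*L + L = (-15 - 15)*L + L = -30*L + L = -29*L)
G = ⅙ (G = 1/6 = ⅙ ≈ 0.16667)
x(R, a) = -29*a
x(-441, 495)*G = -29*495*(⅙) = -14355*⅙ = -4785/2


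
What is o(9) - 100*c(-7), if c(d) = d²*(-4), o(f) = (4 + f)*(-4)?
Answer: 19548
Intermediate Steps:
o(f) = -16 - 4*f
c(d) = -4*d²
o(9) - 100*c(-7) = (-16 - 4*9) - (-400)*(-7)² = (-16 - 36) - (-400)*49 = -52 - 100*(-196) = -52 + 19600 = 19548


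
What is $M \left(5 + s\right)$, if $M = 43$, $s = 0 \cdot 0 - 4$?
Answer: $43$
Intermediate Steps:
$s = -4$ ($s = 0 - 4 = -4$)
$M \left(5 + s\right) = 43 \left(5 - 4\right) = 43 \cdot 1 = 43$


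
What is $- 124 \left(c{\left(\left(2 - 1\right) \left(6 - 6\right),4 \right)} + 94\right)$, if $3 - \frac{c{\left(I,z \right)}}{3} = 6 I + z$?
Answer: $-11284$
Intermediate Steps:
$c{\left(I,z \right)} = 9 - 18 I - 3 z$ ($c{\left(I,z \right)} = 9 - 3 \left(6 I + z\right) = 9 - 3 \left(z + 6 I\right) = 9 - \left(3 z + 18 I\right) = 9 - 18 I - 3 z$)
$- 124 \left(c{\left(\left(2 - 1\right) \left(6 - 6\right),4 \right)} + 94\right) = - 124 \left(\left(9 - 18 \left(2 - 1\right) \left(6 - 6\right) - 12\right) + 94\right) = - 124 \left(\left(9 - 18 \cdot 1 \cdot 0 - 12\right) + 94\right) = - 124 \left(\left(9 - 0 - 12\right) + 94\right) = - 124 \left(\left(9 + 0 - 12\right) + 94\right) = - 124 \left(-3 + 94\right) = \left(-124\right) 91 = -11284$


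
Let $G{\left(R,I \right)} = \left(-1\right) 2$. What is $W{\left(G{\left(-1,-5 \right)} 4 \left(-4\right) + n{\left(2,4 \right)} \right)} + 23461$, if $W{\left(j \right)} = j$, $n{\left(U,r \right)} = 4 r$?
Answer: $23509$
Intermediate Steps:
$G{\left(R,I \right)} = -2$
$W{\left(G{\left(-1,-5 \right)} 4 \left(-4\right) + n{\left(2,4 \right)} \right)} + 23461 = \left(\left(-2\right) 4 \left(-4\right) + 4 \cdot 4\right) + 23461 = \left(\left(-8\right) \left(-4\right) + 16\right) + 23461 = \left(32 + 16\right) + 23461 = 48 + 23461 = 23509$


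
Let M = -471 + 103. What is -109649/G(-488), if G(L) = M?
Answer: 109649/368 ≈ 297.96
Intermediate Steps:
M = -368
G(L) = -368
-109649/G(-488) = -109649/(-368) = -109649*(-1/368) = 109649/368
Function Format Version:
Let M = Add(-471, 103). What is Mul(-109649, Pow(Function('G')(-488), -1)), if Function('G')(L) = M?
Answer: Rational(109649, 368) ≈ 297.96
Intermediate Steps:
M = -368
Function('G')(L) = -368
Mul(-109649, Pow(Function('G')(-488), -1)) = Mul(-109649, Pow(-368, -1)) = Mul(-109649, Rational(-1, 368)) = Rational(109649, 368)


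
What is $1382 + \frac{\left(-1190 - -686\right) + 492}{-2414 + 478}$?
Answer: $\frac{668891}{484} \approx 1382.0$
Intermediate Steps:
$1382 + \frac{\left(-1190 - -686\right) + 492}{-2414 + 478} = 1382 + \frac{\left(-1190 + 686\right) + 492}{-1936} = 1382 + \left(-504 + 492\right) \left(- \frac{1}{1936}\right) = 1382 - - \frac{3}{484} = 1382 + \frac{3}{484} = \frac{668891}{484}$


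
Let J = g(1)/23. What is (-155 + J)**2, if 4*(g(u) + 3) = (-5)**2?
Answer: 202977009/8464 ≈ 23981.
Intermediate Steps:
g(u) = 13/4 (g(u) = -3 + (1/4)*(-5)**2 = -3 + (1/4)*25 = -3 + 25/4 = 13/4)
J = 13/92 (J = (13/4)/23 = (13/4)*(1/23) = 13/92 ≈ 0.14130)
(-155 + J)**2 = (-155 + 13/92)**2 = (-14247/92)**2 = 202977009/8464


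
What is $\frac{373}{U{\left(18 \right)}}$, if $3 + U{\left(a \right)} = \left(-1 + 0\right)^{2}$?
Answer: $- \frac{373}{2} \approx -186.5$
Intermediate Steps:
$U{\left(a \right)} = -2$ ($U{\left(a \right)} = -3 + \left(-1 + 0\right)^{2} = -3 + \left(-1\right)^{2} = -3 + 1 = -2$)
$\frac{373}{U{\left(18 \right)}} = \frac{373}{-2} = 373 \left(- \frac{1}{2}\right) = - \frac{373}{2}$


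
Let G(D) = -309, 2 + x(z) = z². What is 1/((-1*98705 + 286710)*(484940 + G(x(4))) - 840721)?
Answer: 1/91112210434 ≈ 1.0975e-11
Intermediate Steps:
x(z) = -2 + z²
1/((-1*98705 + 286710)*(484940 + G(x(4))) - 840721) = 1/((-1*98705 + 286710)*(484940 - 309) - 840721) = 1/((-98705 + 286710)*484631 - 840721) = 1/(188005*484631 - 840721) = 1/(91113051155 - 840721) = 1/91112210434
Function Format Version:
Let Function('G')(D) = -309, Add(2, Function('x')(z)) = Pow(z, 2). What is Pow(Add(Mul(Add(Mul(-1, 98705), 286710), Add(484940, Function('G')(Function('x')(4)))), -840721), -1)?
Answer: Rational(1, 91112210434) ≈ 1.0975e-11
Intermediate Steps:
Function('x')(z) = Add(-2, Pow(z, 2))
Pow(Add(Mul(Add(Mul(-1, 98705), 286710), Add(484940, Function('G')(Function('x')(4)))), -840721), -1) = Pow(Add(Mul(Add(Mul(-1, 98705), 286710), Add(484940, -309)), -840721), -1) = Pow(Add(Mul(Add(-98705, 286710), 484631), -840721), -1) = Pow(Add(Mul(188005, 484631), -840721), -1) = Pow(Add(91113051155, -840721), -1) = Pow(91112210434, -1) = Rational(1, 91112210434)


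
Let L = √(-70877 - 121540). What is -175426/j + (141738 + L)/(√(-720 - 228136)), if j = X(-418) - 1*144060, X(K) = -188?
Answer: 87713/72124 + √11008946238/114428 - 70869*I*√57214/57214 ≈ 2.1331 - 296.28*I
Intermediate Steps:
L = I*√192417 (L = √(-192417) = I*√192417 ≈ 438.65*I)
j = -144248 (j = -188 - 1*144060 = -188 - 144060 = -144248)
-175426/j + (141738 + L)/(√(-720 - 228136)) = -175426/(-144248) + (141738 + I*√192417)/(√(-720 - 228136)) = -175426*(-1/144248) + (141738 + I*√192417)/(√(-228856)) = 87713/72124 + (141738 + I*√192417)/((2*I*√57214)) = 87713/72124 + (141738 + I*√192417)*(-I*√57214/114428) = 87713/72124 - I*√57214*(141738 + I*√192417)/114428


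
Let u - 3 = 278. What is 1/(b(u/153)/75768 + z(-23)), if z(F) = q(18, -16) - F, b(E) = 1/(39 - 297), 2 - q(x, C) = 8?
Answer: 19548144/332318447 ≈ 0.058824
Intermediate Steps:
u = 281 (u = 3 + 278 = 281)
q(x, C) = -6 (q(x, C) = 2 - 1*8 = 2 - 8 = -6)
b(E) = -1/258 (b(E) = 1/(-258) = -1/258)
z(F) = -6 - F
1/(b(u/153)/75768 + z(-23)) = 1/(-1/258/75768 + (-6 - 1*(-23))) = 1/(-1/258*1/75768 + (-6 + 23)) = 1/(-1/19548144 + 17) = 1/(332318447/19548144) = 19548144/332318447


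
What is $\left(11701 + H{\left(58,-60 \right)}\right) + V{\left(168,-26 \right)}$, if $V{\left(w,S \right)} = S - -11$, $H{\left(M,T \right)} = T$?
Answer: $11626$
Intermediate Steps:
$V{\left(w,S \right)} = 11 + S$ ($V{\left(w,S \right)} = S + 11 = 11 + S$)
$\left(11701 + H{\left(58,-60 \right)}\right) + V{\left(168,-26 \right)} = \left(11701 - 60\right) + \left(11 - 26\right) = 11641 - 15 = 11626$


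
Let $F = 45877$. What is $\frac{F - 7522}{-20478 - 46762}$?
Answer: $- \frac{7671}{13448} \approx -0.57042$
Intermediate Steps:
$\frac{F - 7522}{-20478 - 46762} = \frac{45877 - 7522}{-20478 - 46762} = \frac{38355}{-67240} = 38355 \left(- \frac{1}{67240}\right) = - \frac{7671}{13448}$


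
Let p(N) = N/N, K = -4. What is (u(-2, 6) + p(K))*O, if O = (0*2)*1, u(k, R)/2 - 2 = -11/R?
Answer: 0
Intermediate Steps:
u(k, R) = 4 - 22/R (u(k, R) = 4 + 2*(-11/R) = 4 - 22/R)
O = 0 (O = 0*1 = 0)
p(N) = 1
(u(-2, 6) + p(K))*O = ((4 - 22/6) + 1)*0 = ((4 - 22*⅙) + 1)*0 = ((4 - 11/3) + 1)*0 = (⅓ + 1)*0 = (4/3)*0 = 0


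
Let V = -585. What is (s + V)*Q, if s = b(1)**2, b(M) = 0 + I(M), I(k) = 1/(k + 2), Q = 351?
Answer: -205296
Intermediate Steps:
I(k) = 1/(2 + k)
b(M) = 1/(2 + M) (b(M) = 0 + 1/(2 + M) = 1/(2 + M))
s = 1/9 (s = (1/(2 + 1))**2 = (1/3)**2 = 1/9 ≈ 0.11111)
(s + V)*Q = (1/9 - 585)*351 = -5264/9*351 = -205296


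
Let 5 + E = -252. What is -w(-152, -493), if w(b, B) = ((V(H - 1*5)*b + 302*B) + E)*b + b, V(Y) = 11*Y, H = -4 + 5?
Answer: -21653008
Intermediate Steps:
H = 1
E = -257 (E = -5 - 252 = -257)
w(b, B) = b + b*(-257 - 44*b + 302*B) (w(b, B) = (((11*(1 - 1*5))*b + 302*B) - 257)*b + b = (((11*(1 - 5))*b + 302*B) - 257)*b + b = (((11*(-4))*b + 302*B) - 257)*b + b = ((-44*b + 302*B) - 257)*b + b = (-257 - 44*b + 302*B)*b + b = b*(-257 - 44*b + 302*B) + b = b + b*(-257 - 44*b + 302*B))
-w(-152, -493) = -2*(-152)*(-128 - 22*(-152) + 151*(-493)) = -2*(-152)*(-128 + 3344 - 74443) = -2*(-152)*(-71227) = -1*21653008 = -21653008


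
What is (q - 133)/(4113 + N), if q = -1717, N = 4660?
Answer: -1850/8773 ≈ -0.21087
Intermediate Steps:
(q - 133)/(4113 + N) = (-1717 - 133)/(4113 + 4660) = -1850/8773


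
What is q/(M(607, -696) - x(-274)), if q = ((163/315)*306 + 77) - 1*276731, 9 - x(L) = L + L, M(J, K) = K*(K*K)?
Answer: 9677348/11800393255 ≈ 0.00082009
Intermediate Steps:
M(J, K) = K³ (M(J, K) = K*K² = K³)
x(L) = 9 - 2*L (x(L) = 9 - (L + L) = 9 - 2*L)
q = -9677348/35 (q = ((163*(1/315))*306 + 77) - 276731 = ((163/315)*306 + 77) - 276731 = (5542/35 + 77) - 276731 = 8237/35 - 276731 = -9677348/35 ≈ -2.7650e+5)
q/(M(607, -696) - x(-274)) = -9677348/(35*((-696)³ - (9 - 2*(-274)))) = -9677348/(35*(-337153536 - (9 + 548))) = -9677348/(35*(-337153536 - 1*557)) = -9677348/(35*(-337153536 - 557)) = -9677348/35/(-337154093) = -9677348/35*(-1/337154093) = 9677348/11800393255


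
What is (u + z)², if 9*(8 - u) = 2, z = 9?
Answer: 22801/81 ≈ 281.49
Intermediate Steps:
u = 70/9 (u = 8 - ⅑*2 = 8 - 2/9 = 70/9 ≈ 7.7778)
(u + z)² = (70/9 + 9)² = (151/9)² = 22801/81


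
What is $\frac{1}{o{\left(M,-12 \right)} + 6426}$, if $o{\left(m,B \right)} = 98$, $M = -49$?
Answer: $\frac{1}{6524} \approx 0.00015328$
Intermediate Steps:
$\frac{1}{o{\left(M,-12 \right)} + 6426} = \frac{1}{98 + 6426} = \frac{1}{6524}$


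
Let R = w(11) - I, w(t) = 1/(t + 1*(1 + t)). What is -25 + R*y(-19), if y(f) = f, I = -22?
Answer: -10208/23 ≈ -443.83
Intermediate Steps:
w(t) = 1/(1 + 2*t) (w(t) = 1/(t + (1 + t)) = 1/(1 + 2*t))
R = 507/23 (R = 1/(1 + 2*11) - 1*(-22) = 1/(1 + 22) + 22 = 1/23 + 22 = 507/23 ≈ 22.043)
-25 + R*y(-19) = -25 + (507/23)*(-19) = -25 - 9633/23 = -10208/23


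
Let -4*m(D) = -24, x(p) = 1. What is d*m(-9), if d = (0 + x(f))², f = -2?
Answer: 6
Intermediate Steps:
m(D) = 6 (m(D) = -¼*(-24) = 6)
d = 1 (d = (0 + 1)² = 1² = 1)
d*m(-9) = 1*6 = 6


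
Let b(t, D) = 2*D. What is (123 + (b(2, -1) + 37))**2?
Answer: 24964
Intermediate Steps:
(123 + (b(2, -1) + 37))**2 = (123 + (2*(-1) + 37))**2 = (123 + (-2 + 37))**2 = (123 + 35)**2 = 158**2 = 24964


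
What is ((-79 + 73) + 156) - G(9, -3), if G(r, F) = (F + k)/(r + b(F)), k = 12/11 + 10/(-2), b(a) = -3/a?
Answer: 8288/55 ≈ 150.69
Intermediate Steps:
k = -43/11 (k = 12*(1/11) + 10*(-1/2) = 12/11 - 5 = -43/11 ≈ -3.9091)
G(r, F) = (-43/11 + F)/(r - 3/F) (G(r, F) = (F - 43/11)/(r - 3/F) = (-43/11 + F)/(r - 3/F))
((-79 + 73) + 156) - G(9, -3) = ((-79 + 73) + 156) - (-3)*(-43 + 11*(-3))/(11*(-3 - 3*9)) = (-6 + 156) - (-3)*(-43 - 33)/(11*(-3 - 27)) = 150 - (-3)*(-76)/(11*(-30)) = 150 - (-3)*(-1)*(-76)/(11*30) = 150 - 1*(-38/55) = 150 + 38/55 = 8288/55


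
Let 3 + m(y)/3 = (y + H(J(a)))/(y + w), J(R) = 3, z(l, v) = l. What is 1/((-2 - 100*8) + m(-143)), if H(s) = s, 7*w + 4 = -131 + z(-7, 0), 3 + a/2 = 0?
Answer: -381/308011 ≈ -0.0012370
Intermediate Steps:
a = -6 (a = -6 + 2*0 = -6 + 0 = -6)
w = -142/7 (w = -4/7 + (-131 - 7)/7 = -4/7 + (⅐)*(-138) = -4/7 - 138/7 = -142/7 ≈ -20.286)
m(y) = -9 + 3*(3 + y)/(-142/7 + y) (m(y) = -9 + 3*((y + 3)/(y - 142/7)) = -9 + 3*((3 + y)/(-142/7 + y)) = -9 + 3*(3 + y)/(-142/7 + y))
1/((-2 - 100*8) + m(-143)) = 1/((-2 - 100*8) + 3*(447 - 14*(-143))/(-142 + 7*(-143))) = 1/((-2 - 800) + 3*(447 + 2002)/(-142 - 1001)) = 1/(-802 + 3*2449/(-1143)) = 1/(-802 + 3*(-1/1143)*2449) = 1/(-802 - 2449/381) = 1/(-308011/381) = -381/308011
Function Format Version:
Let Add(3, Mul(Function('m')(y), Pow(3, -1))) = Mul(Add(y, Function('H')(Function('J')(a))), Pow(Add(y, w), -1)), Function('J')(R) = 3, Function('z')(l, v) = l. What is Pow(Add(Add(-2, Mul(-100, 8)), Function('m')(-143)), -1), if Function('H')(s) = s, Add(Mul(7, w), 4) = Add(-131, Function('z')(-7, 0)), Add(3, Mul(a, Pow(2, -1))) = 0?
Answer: Rational(-381, 308011) ≈ -0.0012370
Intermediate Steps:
a = -6 (a = Add(-6, Mul(2, 0)) = Add(-6, 0) = -6)
w = Rational(-142, 7) (w = Add(Rational(-4, 7), Mul(Rational(1, 7), Add(-131, -7))) = Add(Rational(-4, 7), Mul(Rational(1, 7), -138)) = Add(Rational(-4, 7), Rational(-138, 7)) = Rational(-142, 7) ≈ -20.286)
Function('m')(y) = Add(-9, Mul(3, Pow(Add(Rational(-142, 7), y), -1), Add(3, y))) (Function('m')(y) = Add(-9, Mul(3, Mul(Add(y, 3), Pow(Add(y, Rational(-142, 7)), -1)))) = Add(-9, Mul(3, Mul(Add(3, y), Pow(Add(Rational(-142, 7), y), -1)))) = Add(-9, Mul(3, Mul(Pow(Add(Rational(-142, 7), y), -1), Add(3, y)))) = Add(-9, Mul(3, Pow(Add(Rational(-142, 7), y), -1), Add(3, y))))
Pow(Add(Add(-2, Mul(-100, 8)), Function('m')(-143)), -1) = Pow(Add(Add(-2, Mul(-100, 8)), Mul(3, Pow(Add(-142, Mul(7, -143)), -1), Add(447, Mul(-14, -143)))), -1) = Pow(Add(Add(-2, -800), Mul(3, Pow(Add(-142, -1001), -1), Add(447, 2002))), -1) = Pow(Add(-802, Mul(3, Pow(-1143, -1), 2449)), -1) = Pow(Add(-802, Mul(3, Rational(-1, 1143), 2449)), -1) = Pow(Add(-802, Rational(-2449, 381)), -1) = Pow(Rational(-308011, 381), -1) = Rational(-381, 308011)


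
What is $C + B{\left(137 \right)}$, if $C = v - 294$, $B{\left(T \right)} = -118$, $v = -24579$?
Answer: $-24991$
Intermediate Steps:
$C = -24873$ ($C = -24579 - 294 = -24873$)
$C + B{\left(137 \right)} = -24873 - 118 = -24991$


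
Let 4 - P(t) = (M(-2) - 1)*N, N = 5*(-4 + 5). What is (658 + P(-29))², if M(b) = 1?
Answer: 438244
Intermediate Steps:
N = 5 (N = 5*1 = 5)
P(t) = 4 (P(t) = 4 - (1 - 1)*5 = 4 - 0*5 = 4 - 1*0 = 4 + 0 = 4)
(658 + P(-29))² = (658 + 4)² = 662² = 438244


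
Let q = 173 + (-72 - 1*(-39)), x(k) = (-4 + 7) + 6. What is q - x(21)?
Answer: 131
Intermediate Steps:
x(k) = 9 (x(k) = 3 + 6 = 9)
q = 140 (q = 173 + (-72 + 39) = 173 - 33 = 140)
q - x(21) = 140 - 1*9 = 140 - 9 = 131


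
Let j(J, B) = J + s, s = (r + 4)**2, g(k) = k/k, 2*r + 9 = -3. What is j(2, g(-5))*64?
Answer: 384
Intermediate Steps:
r = -6 (r = -9/2 + (1/2)*(-3) = -9/2 - 3/2 = -6)
g(k) = 1
s = 4 (s = (-6 + 4)**2 = (-2)**2 = 4)
j(J, B) = 4 + J (j(J, B) = J + 4 = 4 + J)
j(2, g(-5))*64 = (4 + 2)*64 = 6*64 = 384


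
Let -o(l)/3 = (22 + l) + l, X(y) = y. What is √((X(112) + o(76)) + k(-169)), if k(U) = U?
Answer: I*√579 ≈ 24.062*I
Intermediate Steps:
o(l) = -66 - 6*l (o(l) = -3*((22 + l) + l) = -3*(22 + 2*l) = -66 - 6*l)
√((X(112) + o(76)) + k(-169)) = √((112 + (-66 - 6*76)) - 169) = √((112 + (-66 - 456)) - 169) = √((112 - 522) - 169) = √(-410 - 169) = √(-579) = I*√579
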